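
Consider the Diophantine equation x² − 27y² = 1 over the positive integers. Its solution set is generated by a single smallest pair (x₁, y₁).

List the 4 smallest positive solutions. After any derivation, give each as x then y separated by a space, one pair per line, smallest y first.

[5; 5,10] for √27; ℓ=2 ⇒ convergent index 1
step 0: (5, 1)  from 5·(1,0) + (0,1)
step 1: (26, 5)  from 5·(5,1) + (1,0)
→ (26, 5).  Check: 26²=676, 27·5²=675, difference 1.
n=2: (26,5)∘(26,5) = (26·26+27·5·5, 26·5+5·26) = (1351,260)
n=3: (1351,260)∘(26,5) = (26·1351+27·5·260, 26·260+5·1351) = (70226,13515)
n=4: (70226,13515)∘(26,5) = (26·70226+27·5·13515, 26·13515+5·70226) = (3650401,702520)

26 5
1351 260
70226 13515
3650401 702520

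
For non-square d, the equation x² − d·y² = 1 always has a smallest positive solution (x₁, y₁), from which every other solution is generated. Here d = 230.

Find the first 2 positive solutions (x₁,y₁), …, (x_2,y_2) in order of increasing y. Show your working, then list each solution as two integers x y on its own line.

91 6
16561 1092

[15; 6,30] for √230; ℓ=2 ⇒ convergent index 1
i=0: a=15 ⇒ p=15, q=1
i=1: a=6 ⇒ p=91, q=6
fundamental: x₁=91, y₁=6  (since 8281 − 230·36 = 1)
n=2: (91,6)∘(91,6) = (91·91+230·6·6, 91·6+6·91) = (16561,1092)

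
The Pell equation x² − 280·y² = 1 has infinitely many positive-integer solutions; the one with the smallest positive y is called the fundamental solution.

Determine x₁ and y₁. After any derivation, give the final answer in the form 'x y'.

d=280: √d = [16; 1,2,1,2,1,32] (ℓ=6, even), read p_5/q_5
k=0  a_k=16  p_k/q_k = 16/1
…
k=3  a_k=1  p_k/q_k = 67/4
k=4  a_k=2  p_k/q_k = 184/11
k=5  a_k=1  p_k/q_k = 251/15
fundamental: x₁=251, y₁=15  (since 63001 − 280·225 = 1)

251 15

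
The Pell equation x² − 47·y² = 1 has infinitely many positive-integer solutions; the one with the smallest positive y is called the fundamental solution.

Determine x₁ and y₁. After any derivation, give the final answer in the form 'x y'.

48 7

√47 → a₀=6, period (1,5,1,12); ℓ=4 even so k=3
k=0  a_k=6  p_k/q_k = 6/1
…
k=2  a_k=5  p_k/q_k = 41/6
k=3  a_k=1  p_k/q_k = 48/7
(x₁, y₁) = (48, 7);  48² − 47·7² = 1 ✓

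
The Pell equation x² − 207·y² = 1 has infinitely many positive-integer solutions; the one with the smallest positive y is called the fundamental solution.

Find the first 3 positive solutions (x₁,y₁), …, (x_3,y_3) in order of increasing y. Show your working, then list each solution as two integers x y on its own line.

1151 80
2649601 184160
6099380351 423936240

d=207: √d = [14; 2,1,1,2,1,1,2,28] (ℓ=8, even), read p_7/q_7
k=0  a_k=14  p_k/q_k = 14/1
…
k=2  a_k=1  p_k/q_k = 43/3
…
k=5  a_k=1  p_k/q_k = 259/18
k=6  a_k=1  p_k/q_k = 446/31
k=7  a_k=2  p_k/q_k = 1151/80
(x₁, y₁) = (1151, 80);  1151² − 207·80² = 1 ✓
n=2: (1151,80)∘(1151,80) = (1151·1151+207·80·80, 1151·80+80·1151) = (2649601,184160)
n=3: (2649601,184160)∘(1151,80) = (1151·2649601+207·80·184160, 1151·184160+80·2649601) = (6099380351,423936240)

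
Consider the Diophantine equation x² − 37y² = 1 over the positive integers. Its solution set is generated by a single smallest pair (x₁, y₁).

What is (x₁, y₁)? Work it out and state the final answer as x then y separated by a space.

√37 → a₀=6, period (12); ℓ=1 odd so k=1
step 0: (6, 1)  from 6·(1,0) + (0,1)
step 1: (73, 12)  from 12·(6,1) + (1,0)
fundamental: x₁=73, y₁=12  (since 5329 − 37·144 = 1)

73 12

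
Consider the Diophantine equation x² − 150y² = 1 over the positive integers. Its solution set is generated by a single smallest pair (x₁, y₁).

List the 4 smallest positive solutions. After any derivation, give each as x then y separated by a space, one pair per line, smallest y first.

49 4
4801 392
470449 38412
46099201 3763984

[12; 4,24] for √150; ℓ=2 ⇒ convergent index 1
step 0: (12, 1)  from 12·(1,0) + (0,1)
step 1: (49, 4)  from 4·(12,1) + (1,0)
→ (49, 4).  Check: 49²=2401, 150·4²=2400, difference 1.
(x_2, y_2) = (49·49 + 150·4·4, 49·4 + 4·49) = (4801, 392)
(x_3, y_3) = (49·4801 + 150·4·392, 49·392 + 4·4801) = (470449, 38412)
(x_4, y_4) = (49·470449 + 150·4·38412, 49·38412 + 4·470449) = (46099201, 3763984)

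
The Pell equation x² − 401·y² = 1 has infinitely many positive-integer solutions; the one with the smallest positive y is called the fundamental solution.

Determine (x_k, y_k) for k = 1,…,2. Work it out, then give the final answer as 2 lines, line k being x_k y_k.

√401 → a₀=20, period (40); ℓ=1 odd so k=1
step 0: (20, 1)  from 20·(1,0) + (0,1)
step 1: (801, 40)  from 40·(20,1) + (1,0)
→ (801, 40).  Check: 801²=641601, 401·40²=641600, difference 1.
(x_2, y_2) = (801·801 + 401·40·40, 801·40 + 40·801) = (1283201, 64080)

801 40
1283201 64080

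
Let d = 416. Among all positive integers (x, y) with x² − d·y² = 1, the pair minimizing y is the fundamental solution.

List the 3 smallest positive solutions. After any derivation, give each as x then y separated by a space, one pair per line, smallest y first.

5201 255
54100801 2652510
562756526801 27591408765

√416 = [20; 2,1,1,9,1,1,2,40, …], period ℓ=8 (even) → k=7
step 0: (20, 1)  from 20·(1,0) + (0,1)
…
step 4: (979, 48)  from 9·(102,5) + (61,3)
…
step 6: (2060, 101)  from 1·(1081,53) + (979,48)
step 7: (5201, 255)  from 2·(2060,101) + (1081,53)
(x₁, y₁) = (5201, 255);  5201² − 416·255² = 1 ✓
(x_2, y_2) = (5201·5201 + 416·255·255, 5201·255 + 255·5201) = (54100801, 2652510)
(x_3, y_3) = (5201·54100801 + 416·255·2652510, 5201·2652510 + 255·54100801) = (562756526801, 27591408765)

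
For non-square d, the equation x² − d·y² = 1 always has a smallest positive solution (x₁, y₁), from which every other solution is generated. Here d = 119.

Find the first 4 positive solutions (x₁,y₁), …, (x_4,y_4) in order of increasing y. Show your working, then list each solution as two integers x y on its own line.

120 11
28799 2640
6911640 633589
1658764801 152058720

d=119: √d = [10; 1,9,1,20] (ℓ=4, even), read p_3/q_3
step 0: (10, 1)  from 10·(1,0) + (0,1)
step 1: (11, 1)  from 1·(10,1) + (1,0)
step 2: (109, 10)  from 9·(11,1) + (10,1)
step 3: (120, 11)  from 1·(109,10) + (11,1)
→ (120, 11).  Check: 120²=14400, 119·11²=14399, difference 1.
(x_2, y_2) = (120·120 + 119·11·11, 120·11 + 11·120) = (28799, 2640)
(x_3, y_3) = (120·28799 + 119·11·2640, 120·2640 + 11·28799) = (6911640, 633589)
(x_4, y_4) = (120·6911640 + 119·11·633589, 120·633589 + 11·6911640) = (1658764801, 152058720)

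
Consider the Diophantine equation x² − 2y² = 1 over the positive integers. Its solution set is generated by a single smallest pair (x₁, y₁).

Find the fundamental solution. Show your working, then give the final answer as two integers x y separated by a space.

√2 = [1; 2, …], period ℓ=1 (odd) → k=1
i=0: a=1 ⇒ p=1, q=1
i=1: a=2 ⇒ p=3, q=2
→ (3, 2).  Check: 3²=9, 2·2²=8, difference 1.

3 2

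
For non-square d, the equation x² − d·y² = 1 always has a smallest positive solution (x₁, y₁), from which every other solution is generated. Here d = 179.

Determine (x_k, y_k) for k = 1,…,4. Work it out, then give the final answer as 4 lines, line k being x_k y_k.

4190210 313191
35115719688199 2624672120220
294284479589372473370 21995854729733779209
2466227538440333747559727201 184334500894152933286567560

[13; 2,1,1,1,3,…,1,2,26] for √179; ℓ=14 ⇒ convergent index 13
step 0: (13, 1)  from 13·(1,0) + (0,1)
step 1: (27, 2)  from 2·(13,1) + (1,0)
step 2: (40, 3)  from 1·(27,2) + (13,1)
step 3: (67, 5)  from 1·(40,3) + (27,2)
step 4: (107, 8)  from 1·(67,5) + (40,3)
step 5: (388, 29)  from 3·(107,8) + (67,5)
step 6: (2047, 153)  from 5·(388,29) + (107,8)
step 7: (26999, 2018)  from 13·(2047,153) + (388,29)
…
step 10: (575167, 42990)  from 1·(438125,32747) + (137042,10243)
…
step 12: (1588459, 118727)  from 1·(1013292,75737) + (575167,42990)
step 13: (4190210, 313191)  from 2·(1588459,118727) + (1013292,75737)
(x₁, y₁) = (4190210, 313191);  4190210² − 179·313191² = 1 ✓
(4190210+313191√179)^2 = 35115719688199 + 2624672120220√179
(4190210+313191√179)^3 = 294284479589372473370 + 21995854729733779209√179
(4190210+313191√179)^4 = 2466227538440333747559727201 + 184334500894152933286567560√179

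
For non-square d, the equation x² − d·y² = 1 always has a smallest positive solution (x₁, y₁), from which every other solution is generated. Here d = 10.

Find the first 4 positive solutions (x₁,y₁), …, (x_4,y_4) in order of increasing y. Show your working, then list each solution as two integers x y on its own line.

[3; 6] for √10; ℓ=1 ⇒ convergent index 1
i=0: a=3 ⇒ p=3, q=1
i=1: a=6 ⇒ p=19, q=6
→ (19, 6).  Check: 19²=361, 10·6²=360, difference 1.
(x_2, y_2) = (19·19 + 10·6·6, 19·6 + 6·19) = (721, 228)
(x_3, y_3) = (19·721 + 10·6·228, 19·228 + 6·721) = (27379, 8658)
(x_4, y_4) = (19·27379 + 10·6·8658, 19·8658 + 6·27379) = (1039681, 328776)

19 6
721 228
27379 8658
1039681 328776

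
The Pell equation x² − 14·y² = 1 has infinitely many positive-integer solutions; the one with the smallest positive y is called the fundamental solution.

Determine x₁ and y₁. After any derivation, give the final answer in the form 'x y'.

15 4

√14 = [3; 1,2,1,6, …], period ℓ=4 (even) → k=3
i=0: a=3 ⇒ p=3, q=1
i=1: a=1 ⇒ p=4, q=1
i=2: a=2 ⇒ p=11, q=3
i=3: a=1 ⇒ p=15, q=4
fundamental: x₁=15, y₁=4  (since 225 − 14·16 = 1)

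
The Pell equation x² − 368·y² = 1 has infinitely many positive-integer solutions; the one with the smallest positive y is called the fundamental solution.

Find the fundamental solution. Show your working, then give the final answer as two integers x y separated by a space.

d=368: √d = [19; 5,2,5,38] (ℓ=4, even), read p_3/q_3
k=0  a_k=19  p_k/q_k = 19/1
k=1  a_k=5  p_k/q_k = 96/5
k=2  a_k=2  p_k/q_k = 211/11
k=3  a_k=5  p_k/q_k = 1151/60
(x₁, y₁) = (1151, 60);  1151² − 368·60² = 1 ✓

1151 60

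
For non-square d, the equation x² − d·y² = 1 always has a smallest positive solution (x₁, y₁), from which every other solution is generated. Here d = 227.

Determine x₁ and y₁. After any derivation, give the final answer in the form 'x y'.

√227 = [15; 15,30, …], period ℓ=2 (even) → k=1
k=0  a_k=15  p_k/q_k = 15/1
k=1  a_k=15  p_k/q_k = 226/15
→ (226, 15).  Check: 226²=51076, 227·15²=51075, difference 1.

226 15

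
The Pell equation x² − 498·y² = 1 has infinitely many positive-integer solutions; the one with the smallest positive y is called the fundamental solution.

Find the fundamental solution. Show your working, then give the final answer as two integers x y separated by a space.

√498 = [22; 3,6,22,6,3,44, …], period ℓ=6 (even) → k=5
k=0  a_k=22  p_k/q_k = 22/1
k=1  a_k=3  p_k/q_k = 67/3
k=2  a_k=6  p_k/q_k = 424/19
…
k=4  a_k=6  p_k/q_k = 56794/2545
k=5  a_k=3  p_k/q_k = 179777/8056
fundamental: x₁=179777, y₁=8056  (since 32319769729 − 498·64899136 = 1)

179777 8056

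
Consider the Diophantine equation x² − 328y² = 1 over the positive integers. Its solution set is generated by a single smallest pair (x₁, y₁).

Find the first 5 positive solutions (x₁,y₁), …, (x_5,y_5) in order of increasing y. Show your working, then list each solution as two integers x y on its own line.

163 9
53137 2934
17322499 956475
5647081537 311807916
1840931258563 101648424141

√328 = [18; 9,36, …], period ℓ=2 (even) → k=1
a_0=18:  p_0=18·1+0=18,  q_0=18·0+1=1
a_1=9:  p_1=9·18+1=163,  q_1=9·1+0=9
→ (163, 9).  Check: 163²=26569, 328·9²=26568, difference 1.
k=2:  x_2 = 163·163+328·9·9 = 53137,  y_2 = 163·9+9·163 = 2934
k=3:  x_3 = 163·53137+328·9·2934 = 17322499,  y_3 = 163·2934+9·53137 = 956475
k=4:  x_4 = 163·17322499+328·9·956475 = 5647081537,  y_4 = 163·956475+9·17322499 = 311807916
k=5:  x_5 = 163·5647081537+328·9·311807916 = 1840931258563,  y_5 = 163·311807916+9·5647081537 = 101648424141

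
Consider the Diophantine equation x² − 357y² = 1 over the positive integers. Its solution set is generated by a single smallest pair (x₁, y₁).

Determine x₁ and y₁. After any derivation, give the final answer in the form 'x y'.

3401 180

d=357: √d = [18; 1,8,2,8,1,36] (ℓ=6, even), read p_5/q_5
step 0: (18, 1)  from 18·(1,0) + (0,1)
…
step 2: (170, 9)  from 8·(19,1) + (18,1)
step 3: (359, 19)  from 2·(170,9) + (19,1)
step 4: (3042, 161)  from 8·(359,19) + (170,9)
step 5: (3401, 180)  from 1·(3042,161) + (359,19)
fundamental: x₁=3401, y₁=180  (since 11566801 − 357·32400 = 1)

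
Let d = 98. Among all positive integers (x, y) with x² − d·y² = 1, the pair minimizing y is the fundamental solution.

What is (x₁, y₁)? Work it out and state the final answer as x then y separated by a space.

99 10

[9; 1,8,1,18] for √98; ℓ=4 ⇒ convergent index 3
a_0=9:  p_0=9·1+0=9,  q_0=9·0+1=1
…
a_2=8:  p_2=8·10+9=89,  q_2=8·1+1=9
a_3=1:  p_3=1·89+10=99,  q_3=1·9+1=10
(x₁, y₁) = (99, 10);  99² − 98·10² = 1 ✓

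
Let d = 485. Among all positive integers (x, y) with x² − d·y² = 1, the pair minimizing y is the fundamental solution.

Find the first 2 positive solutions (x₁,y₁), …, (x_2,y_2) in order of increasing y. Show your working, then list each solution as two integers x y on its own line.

969 44
1877921 85272

√485 → a₀=22, period (44); ℓ=1 odd so k=1
i=0: a=22 ⇒ p=22, q=1
i=1: a=44 ⇒ p=969, q=44
(x₁, y₁) = (969, 44);  969² − 485·44² = 1 ✓
(969+44√485)^2 = 1877921 + 85272√485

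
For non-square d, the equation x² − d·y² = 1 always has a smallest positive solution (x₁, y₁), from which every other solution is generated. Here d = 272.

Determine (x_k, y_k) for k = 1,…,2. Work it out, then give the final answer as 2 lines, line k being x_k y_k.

33 2
2177 132

√272 = [16; 2,32, …], period ℓ=2 (even) → k=1
k=0  a_k=16  p_k/q_k = 16/1
k=1  a_k=2  p_k/q_k = 33/2
→ (33, 2).  Check: 33²=1089, 272·2²=1088, difference 1.
(x_2, y_2) = (33·33 + 272·2·2, 33·2 + 2·33) = (2177, 132)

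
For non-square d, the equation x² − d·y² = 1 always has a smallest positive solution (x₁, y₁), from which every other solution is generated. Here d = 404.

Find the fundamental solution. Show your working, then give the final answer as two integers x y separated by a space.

201 10

d=404: √d = [20; 10,40] (ℓ=2, even), read p_1/q_1
i=0: a=20 ⇒ p=20, q=1
i=1: a=10 ⇒ p=201, q=10
fundamental: x₁=201, y₁=10  (since 40401 − 404·100 = 1)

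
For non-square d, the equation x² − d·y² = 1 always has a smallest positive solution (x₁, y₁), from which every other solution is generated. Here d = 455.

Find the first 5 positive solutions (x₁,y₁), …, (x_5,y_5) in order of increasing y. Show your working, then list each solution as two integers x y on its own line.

d=455: √d = [21; 3,42] (ℓ=2, even), read p_1/q_1
k=0  a_k=21  p_k/q_k = 21/1
k=1  a_k=3  p_k/q_k = 64/3
→ (64, 3).  Check: 64²=4096, 455·3²=4095, difference 1.
(64+3√455)^2 = 8191 + 384√455
(64+3√455)^3 = 1048384 + 49149√455
(64+3√455)^4 = 134184961 + 6290688√455
(64+3√455)^5 = 17174626624 + 805158915√455

64 3
8191 384
1048384 49149
134184961 6290688
17174626624 805158915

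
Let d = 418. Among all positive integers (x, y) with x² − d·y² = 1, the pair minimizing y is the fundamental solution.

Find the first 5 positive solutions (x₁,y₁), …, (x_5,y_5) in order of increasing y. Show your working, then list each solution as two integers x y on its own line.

[20; 2,4,20,4,2,40] for √418; ℓ=6 ⇒ convergent index 5
i=0: a=20 ⇒ p=20, q=1
…
i=2: a=4 ⇒ p=184, q=9
i=3: a=20 ⇒ p=3721, q=182
i=4: a=4 ⇒ p=15068, q=737
i=5: a=2 ⇒ p=33857, q=1656
fundamental: x₁=33857, y₁=1656  (since 1146296449 − 418·2742336 = 1)
k=2:  x_2 = 33857·33857+418·1656·1656 = 2292592897,  y_2 = 33857·1656+1656·33857 = 112134384
k=3:  x_3 = 33857·2292592897+418·1656·112134384 = 155240635393601,  y_3 = 33857·112134384+1656·2292592897 = 7593067676520
k=4:  x_4 = 33857·155240635393601+418·1656·7593067676520 = 10511964382749705217,  y_4 = 33857·7593067676520+1656·155240635393601 = 514156984535740896
k=5:  x_5 = 33857·10511964382749705217+418·1656·514156984535740896 = 711807156058272903670337,  y_5 = 33857·514156984535740896+1656·10511964382749705217 = 34815626043260091355224

33857 1656
2292592897 112134384
155240635393601 7593067676520
10511964382749705217 514156984535740896
711807156058272903670337 34815626043260091355224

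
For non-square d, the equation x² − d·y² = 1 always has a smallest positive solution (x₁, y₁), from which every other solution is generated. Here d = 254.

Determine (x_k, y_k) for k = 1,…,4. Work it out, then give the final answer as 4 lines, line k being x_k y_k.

255 16
130049 8160
66324735 4161584
33825484801 2122399680

d=254: √d = [15; 1,14,1,30] (ℓ=4, even), read p_3/q_3
k=0  a_k=15  p_k/q_k = 15/1
k=1  a_k=1  p_k/q_k = 16/1
k=2  a_k=14  p_k/q_k = 239/15
k=3  a_k=1  p_k/q_k = 255/16
(x₁, y₁) = (255, 16);  255² − 254·16² = 1 ✓
(x_2, y_2) = (255·255 + 254·16·16, 255·16 + 16·255) = (130049, 8160)
(x_3, y_3) = (255·130049 + 254·16·8160, 255·8160 + 16·130049) = (66324735, 4161584)
(x_4, y_4) = (255·66324735 + 254·16·4161584, 255·4161584 + 16·66324735) = (33825484801, 2122399680)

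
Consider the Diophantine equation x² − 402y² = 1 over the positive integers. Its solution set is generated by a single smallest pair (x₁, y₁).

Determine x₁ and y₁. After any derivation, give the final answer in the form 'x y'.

√402 = [20; 20,40, …], period ℓ=2 (even) → k=1
k=0  a_k=20  p_k/q_k = 20/1
k=1  a_k=20  p_k/q_k = 401/20
fundamental: x₁=401, y₁=20  (since 160801 − 402·400 = 1)

401 20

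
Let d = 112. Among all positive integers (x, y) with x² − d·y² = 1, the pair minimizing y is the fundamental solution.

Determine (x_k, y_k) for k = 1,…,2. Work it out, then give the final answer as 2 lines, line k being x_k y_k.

√112 = [10; 1,1,2,1,1,20, …], period ℓ=6 (even) → k=5
i=0: a=10 ⇒ p=10, q=1
i=1: a=1 ⇒ p=11, q=1
i=2: a=1 ⇒ p=21, q=2
…
i=4: a=1 ⇒ p=74, q=7
i=5: a=1 ⇒ p=127, q=12
fundamental: x₁=127, y₁=12  (since 16129 − 112·144 = 1)
n=2: (127,12)∘(127,12) = (127·127+112·12·12, 127·12+12·127) = (32257,3048)

127 12
32257 3048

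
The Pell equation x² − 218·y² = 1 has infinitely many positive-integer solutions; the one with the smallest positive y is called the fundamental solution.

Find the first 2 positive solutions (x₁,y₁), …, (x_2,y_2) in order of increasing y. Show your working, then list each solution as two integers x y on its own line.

126003 8534
31753512017 2150619204

[14; 1,3,3,1,28] for √218; ℓ=5 ⇒ convergent index 9
k=0  a_k=14  p_k/q_k = 14/1
k=1  a_k=1  p_k/q_k = 15/1
k=2  a_k=3  p_k/q_k = 59/4
…
k=4  a_k=1  p_k/q_k = 251/17
k=5  a_k=28  p_k/q_k = 7220/489
k=6  a_k=1  p_k/q_k = 7471/506
…
k=8  a_k=3  p_k/q_k = 96370/6527
k=9  a_k=1  p_k/q_k = 126003/8534
fundamental: x₁=126003, y₁=8534  (since 15876756009 − 218·72829156 = 1)
k=2:  x_2 = 126003·126003+218·8534·8534 = 31753512017,  y_2 = 126003·8534+8534·126003 = 2150619204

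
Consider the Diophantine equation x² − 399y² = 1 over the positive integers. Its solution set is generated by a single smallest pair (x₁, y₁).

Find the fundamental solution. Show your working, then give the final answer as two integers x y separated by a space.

20 1

[19; 1,38] for √399; ℓ=2 ⇒ convergent index 1
step 0: (19, 1)  from 19·(1,0) + (0,1)
step 1: (20, 1)  from 1·(19,1) + (1,0)
(x₁, y₁) = (20, 1);  20² − 399·1² = 1 ✓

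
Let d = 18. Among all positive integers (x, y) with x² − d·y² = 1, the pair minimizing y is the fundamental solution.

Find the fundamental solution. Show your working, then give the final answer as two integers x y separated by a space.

17 4

d=18: √d = [4; 4,8] (ℓ=2, even), read p_1/q_1
step 0: (4, 1)  from 4·(1,0) + (0,1)
step 1: (17, 4)  from 4·(4,1) + (1,0)
→ (17, 4).  Check: 17²=289, 18·4²=288, difference 1.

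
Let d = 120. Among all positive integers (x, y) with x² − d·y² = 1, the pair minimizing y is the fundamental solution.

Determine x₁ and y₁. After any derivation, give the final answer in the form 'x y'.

√120 → a₀=10, period (1,20); ℓ=2 even so k=1
a_0=10:  p_0=10·1+0=10,  q_0=10·0+1=1
a_1=1:  p_1=1·10+1=11,  q_1=1·1+0=1
fundamental: x₁=11, y₁=1  (since 121 − 120·1 = 1)

11 1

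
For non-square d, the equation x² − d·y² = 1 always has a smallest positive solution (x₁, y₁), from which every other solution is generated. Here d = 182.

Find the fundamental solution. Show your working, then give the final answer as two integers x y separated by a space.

27 2

d=182: √d = [13; 2,26] (ℓ=2, even), read p_1/q_1
k=0  a_k=13  p_k/q_k = 13/1
k=1  a_k=2  p_k/q_k = 27/2
→ (27, 2).  Check: 27²=729, 182·2²=728, difference 1.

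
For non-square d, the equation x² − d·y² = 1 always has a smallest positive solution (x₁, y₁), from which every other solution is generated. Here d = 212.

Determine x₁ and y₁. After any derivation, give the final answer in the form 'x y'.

66249 4550

√212 → a₀=14, period (1,1,3,1,1,…,1,1,28); ℓ=14 even so k=13
i=0: a=14 ⇒ p=14, q=1
i=1: a=1 ⇒ p=15, q=1
i=2: a=1 ⇒ p=29, q=2
i=3: a=3 ⇒ p=102, q=7
i=4: a=1 ⇒ p=131, q=9
i=5: a=1 ⇒ p=233, q=16
i=6: a=1 ⇒ p=364, q=25
i=7: a=6 ⇒ p=2417, q=166
…
i=9: a=1 ⇒ p=5198, q=357
i=10: a=1 ⇒ p=7979, q=548
i=11: a=3 ⇒ p=29135, q=2001
i=12: a=1 ⇒ p=37114, q=2549
i=13: a=1 ⇒ p=66249, q=4550
(x₁, y₁) = (66249, 4550);  66249² − 212·4550² = 1 ✓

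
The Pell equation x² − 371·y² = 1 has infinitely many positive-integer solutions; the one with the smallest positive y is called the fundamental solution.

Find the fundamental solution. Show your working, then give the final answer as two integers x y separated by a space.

d=371: √d = [19; 3,1,4,1,3,38] (ℓ=6, even), read p_5/q_5
a_0=19:  p_0=19·1+0=19,  q_0=19·0+1=1
…
a_3=4:  p_3=4·77+58=366,  q_3=4·4+3=19
a_4=1:  p_4=1·366+77=443,  q_4=1·19+4=23
a_5=3:  p_5=3·443+366=1695,  q_5=3·23+19=88
(x₁, y₁) = (1695, 88);  1695² − 371·88² = 1 ✓

1695 88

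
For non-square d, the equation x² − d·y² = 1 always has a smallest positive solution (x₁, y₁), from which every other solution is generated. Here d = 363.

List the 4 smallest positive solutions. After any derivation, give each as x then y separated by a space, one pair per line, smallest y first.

√363 = [19; 19,38, …], period ℓ=2 (even) → k=1
step 0: (19, 1)  from 19·(1,0) + (0,1)
step 1: (362, 19)  from 19·(19,1) + (1,0)
→ (362, 19).  Check: 362²=131044, 363·19²=131043, difference 1.
k=2:  x_2 = 362·362+363·19·19 = 262087,  y_2 = 362·19+19·362 = 13756
k=3:  x_3 = 362·262087+363·19·13756 = 189750626,  y_3 = 362·13756+19·262087 = 9959325
k=4:  x_4 = 362·189750626+363·19·9959325 = 137379191137,  y_4 = 362·9959325+19·189750626 = 7210537544

362 19
262087 13756
189750626 9959325
137379191137 7210537544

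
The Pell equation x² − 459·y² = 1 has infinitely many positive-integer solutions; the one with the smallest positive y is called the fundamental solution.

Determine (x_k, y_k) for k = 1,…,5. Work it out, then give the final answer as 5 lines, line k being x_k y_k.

d=459: √d = [21; 2,2,1,4,21,4,1,2,2,42] (ℓ=10, even), read p_9/q_9
i=0: a=21 ⇒ p=21, q=1
i=1: a=2 ⇒ p=43, q=2
i=2: a=2 ⇒ p=107, q=5
i=3: a=1 ⇒ p=150, q=7
i=4: a=4 ⇒ p=707, q=33
…
i=6: a=4 ⇒ p=60695, q=2833
i=7: a=1 ⇒ p=75692, q=3533
i=8: a=2 ⇒ p=212079, q=9899
i=9: a=2 ⇒ p=499850, q=23331
(x₁, y₁) = (499850, 23331);  499850² − 459·23331² = 1 ✓
(499850+23331√459)^2 = 499700044999 + 23324000700√459
(499850+23331√459)^3 = 499550134985000450 + 23317003499766669√459
(499850+23331√459)^4 = 499400269944005249820001 + 23310008398693414998600√459
(499850+23331√459)^5 = 499250449862522498110069999250 + 23303015396150489970600653331√459

499850 23331
499700044999 23324000700
499550134985000450 23317003499766669
499400269944005249820001 23310008398693414998600
499250449862522498110069999250 23303015396150489970600653331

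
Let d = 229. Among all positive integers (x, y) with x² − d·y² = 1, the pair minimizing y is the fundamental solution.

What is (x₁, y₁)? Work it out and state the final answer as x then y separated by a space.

√229 = [15; 7,1,1,7,30, …], period ℓ=5 (odd) → k=9
step 0: (15, 1)  from 15·(1,0) + (0,1)
…
step 5: (51527, 3405)  from 30·(1710,113) + (227,15)
step 6: (362399, 23948)  from 7·(51527,3405) + (1710,113)
…
step 8: (776325, 51301)  from 1·(413926,27353) + (362399,23948)
step 9: (5848201, 386460)  from 7·(776325,51301) + (413926,27353)
fundamental: x₁=5848201, y₁=386460  (since 34201454936401 − 229·149351331600 = 1)

5848201 386460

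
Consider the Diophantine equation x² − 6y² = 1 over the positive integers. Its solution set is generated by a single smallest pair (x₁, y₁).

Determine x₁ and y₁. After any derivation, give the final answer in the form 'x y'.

5 2

d=6: √d = [2; 2,4] (ℓ=2, even), read p_1/q_1
step 0: (2, 1)  from 2·(1,0) + (0,1)
step 1: (5, 2)  from 2·(2,1) + (1,0)
(x₁, y₁) = (5, 2);  5² − 6·2² = 1 ✓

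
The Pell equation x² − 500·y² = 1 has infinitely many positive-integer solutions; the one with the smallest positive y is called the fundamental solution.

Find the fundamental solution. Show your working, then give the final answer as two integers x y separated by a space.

930249 41602

√500 → a₀=22, period (2,1,3,2,1,…,1,2,44); ℓ=14 even so k=13
step 0: (22, 1)  from 22·(1,0) + (0,1)
step 1: (45, 2)  from 2·(22,1) + (1,0)
step 2: (67, 3)  from 1·(45,2) + (22,1)
…
step 5: (805, 36)  from 1·(559,25) + (246,11)
step 6: (1364, 61)  from 1·(805,36) + (559,25)
…
step 8: (15809, 707)  from 1·(14445,646) + (1364,61)
…
step 10: (76317, 3413)  from 2·(30254,1353) + (15809,707)
…
step 12: (335522, 15005)  from 1·(259205,11592) + (76317,3413)
step 13: (930249, 41602)  from 2·(335522,15005) + (259205,11592)
fundamental: x₁=930249, y₁=41602  (since 865363202001 − 500·1730726404 = 1)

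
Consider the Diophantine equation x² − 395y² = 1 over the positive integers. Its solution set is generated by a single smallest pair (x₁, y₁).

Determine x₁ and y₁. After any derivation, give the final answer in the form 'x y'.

159 8

√395 → a₀=19, period (1,6,1,38); ℓ=4 even so k=3
i=0: a=19 ⇒ p=19, q=1
i=1: a=1 ⇒ p=20, q=1
i=2: a=6 ⇒ p=139, q=7
i=3: a=1 ⇒ p=159, q=8
→ (159, 8).  Check: 159²=25281, 395·8²=25280, difference 1.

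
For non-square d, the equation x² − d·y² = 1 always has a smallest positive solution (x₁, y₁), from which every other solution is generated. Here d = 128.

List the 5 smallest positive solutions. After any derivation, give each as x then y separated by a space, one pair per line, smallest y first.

577 51
665857 58854
768398401 67917465
886731088897 78376695756
1023286908188737 90446638984959

√128 = [11; 3,5,3,22, …], period ℓ=4 (even) → k=3
step 0: (11, 1)  from 11·(1,0) + (0,1)
step 1: (34, 3)  from 3·(11,1) + (1,0)
step 2: (181, 16)  from 5·(34,3) + (11,1)
step 3: (577, 51)  from 3·(181,16) + (34,3)
(x₁, y₁) = (577, 51);  577² − 128·51² = 1 ✓
n=2: (577,51)∘(577,51) = (577·577+128·51·51, 577·51+51·577) = (665857,58854)
n=3: (665857,58854)∘(577,51) = (577·665857+128·51·58854, 577·58854+51·665857) = (768398401,67917465)
n=4: (768398401,67917465)∘(577,51) = (577·768398401+128·51·67917465, 577·67917465+51·768398401) = (886731088897,78376695756)
n=5: (886731088897,78376695756)∘(577,51) = (577·886731088897+128·51·78376695756, 577·78376695756+51·886731088897) = (1023286908188737,90446638984959)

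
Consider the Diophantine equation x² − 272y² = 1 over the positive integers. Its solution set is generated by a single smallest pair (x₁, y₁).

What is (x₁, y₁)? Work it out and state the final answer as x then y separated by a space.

[16; 2,32] for √272; ℓ=2 ⇒ convergent index 1
step 0: (16, 1)  from 16·(1,0) + (0,1)
step 1: (33, 2)  from 2·(16,1) + (1,0)
→ (33, 2).  Check: 33²=1089, 272·2²=1088, difference 1.

33 2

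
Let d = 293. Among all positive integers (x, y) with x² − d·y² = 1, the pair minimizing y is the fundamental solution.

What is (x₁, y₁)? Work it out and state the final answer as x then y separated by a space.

√293 = [17; 8,1,1,8,34, …], period ℓ=5 (odd) → k=9
step 0: (17, 1)  from 17·(1,0) + (0,1)
…
step 3: (291, 17)  from 1·(154,9) + (137,8)
…
step 7: (764593, 44668)  from 1·(679914,39721) + (84679,4947)
step 8: (1444507, 84389)  from 1·(764593,44668) + (679914,39721)
step 9: (12320649, 719780)  from 8·(1444507,84389) + (764593,44668)
fundamental: x₁=12320649, y₁=719780  (since 151798391781201 − 293·518083248400 = 1)

12320649 719780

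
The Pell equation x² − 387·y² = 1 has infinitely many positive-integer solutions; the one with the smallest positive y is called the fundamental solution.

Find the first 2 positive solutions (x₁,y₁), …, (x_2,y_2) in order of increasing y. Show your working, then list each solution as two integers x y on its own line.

3482 177
24248647 1232628

[19; 1,2,19,2,1,38] for √387; ℓ=6 ⇒ convergent index 5
k=0  a_k=19  p_k/q_k = 19/1
…
k=4  a_k=2  p_k/q_k = 2341/119
k=5  a_k=1  p_k/q_k = 3482/177
(x₁, y₁) = (3482, 177);  3482² − 387·177² = 1 ✓
(x_2, y_2) = (3482·3482 + 387·177·177, 3482·177 + 177·3482) = (24248647, 1232628)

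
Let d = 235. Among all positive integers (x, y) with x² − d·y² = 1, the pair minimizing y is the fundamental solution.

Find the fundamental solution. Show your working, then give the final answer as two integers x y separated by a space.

46 3

d=235: √d = [15; 3,30] (ℓ=2, even), read p_1/q_1
k=0  a_k=15  p_k/q_k = 15/1
k=1  a_k=3  p_k/q_k = 46/3
→ (46, 3).  Check: 46²=2116, 235·3²=2115, difference 1.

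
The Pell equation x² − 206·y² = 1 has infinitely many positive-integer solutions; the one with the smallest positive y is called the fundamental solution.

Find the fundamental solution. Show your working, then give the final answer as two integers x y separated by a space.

[14; 2,1,5,14,5,1,2,28] for √206; ℓ=8 ⇒ convergent index 7
step 0: (14, 1)  from 14·(1,0) + (0,1)
step 1: (29, 2)  from 2·(14,1) + (1,0)
step 2: (43, 3)  from 1·(29,2) + (14,1)
step 3: (244, 17)  from 5·(43,3) + (29,2)
…
step 6: (20998, 1463)  from 1·(17539,1222) + (3459,241)
step 7: (59535, 4148)  from 2·(20998,1463) + (17539,1222)
→ (59535, 4148).  Check: 59535²=3544416225, 206·4148²=3544416224, difference 1.

59535 4148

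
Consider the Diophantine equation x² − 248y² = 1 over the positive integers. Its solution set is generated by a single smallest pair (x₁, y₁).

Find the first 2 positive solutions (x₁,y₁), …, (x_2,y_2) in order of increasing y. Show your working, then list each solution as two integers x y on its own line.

63 4
7937 504

√248 = [15; 1,2,1,30, …], period ℓ=4 (even) → k=3
a_0=15:  p_0=15·1+0=15,  q_0=15·0+1=1
…
a_2=2:  p_2=2·16+15=47,  q_2=2·1+1=3
a_3=1:  p_3=1·47+16=63,  q_3=1·3+1=4
→ (63, 4).  Check: 63²=3969, 248·4²=3968, difference 1.
k=2:  x_2 = 63·63+248·4·4 = 7937,  y_2 = 63·4+4·63 = 504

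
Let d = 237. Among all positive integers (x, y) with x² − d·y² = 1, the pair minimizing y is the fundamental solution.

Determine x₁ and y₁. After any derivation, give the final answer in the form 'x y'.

228151 14820

d=237: √d = [15; 2,1,1,7,10,7,1,1,2,30] (ℓ=10, even), read p_9/q_9
step 0: (15, 1)  from 15·(1,0) + (0,1)
…
step 8: (90075, 5851)  from 1·(48001,3118) + (42074,2733)
step 9: (228151, 14820)  from 2·(90075,5851) + (48001,3118)
fundamental: x₁=228151, y₁=14820  (since 52052878801 − 237·219632400 = 1)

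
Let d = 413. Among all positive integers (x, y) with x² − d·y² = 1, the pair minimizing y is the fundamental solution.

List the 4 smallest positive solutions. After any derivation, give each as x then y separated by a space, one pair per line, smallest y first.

[20; 3,9,1,4,1,9,3,40] for √413; ℓ=8 ⇒ convergent index 7
k=0  a_k=20  p_k/q_k = 20/1
k=1  a_k=3  p_k/q_k = 61/3
k=2  a_k=9  p_k/q_k = 569/28
k=3  a_k=1  p_k/q_k = 630/31
k=4  a_k=4  p_k/q_k = 3089/152
…
k=6  a_k=9  p_k/q_k = 36560/1799
k=7  a_k=3  p_k/q_k = 113399/5580
fundamental: x₁=113399, y₁=5580  (since 12859333201 − 413·31136400 = 1)
k=2:  x_2 = 113399·113399+413·5580·5580 = 25718666401,  y_2 = 113399·5580+5580·113399 = 1265532840
k=3:  x_3 = 113399·25718666401+413·5580·1265532840 = 5832942102300599,  y_3 = 113399·1265532840+5580·25718666401 = 287020317040740
k=4:  x_4 = 113399·5832942102300599+413·5580·287020317040740 = 1322899602891852585601,  y_4 = 113399·287020317040740+5580·5832942102300599 = 65095633862940217680

113399 5580
25718666401 1265532840
5832942102300599 287020317040740
1322899602891852585601 65095633862940217680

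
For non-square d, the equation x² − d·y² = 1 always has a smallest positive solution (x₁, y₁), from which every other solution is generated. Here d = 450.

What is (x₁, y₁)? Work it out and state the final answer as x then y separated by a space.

19601 924

[21; 4,1,2,4,2,1,4,42] for √450; ℓ=8 ⇒ convergent index 7
k=0  a_k=21  p_k/q_k = 21/1
…
k=2  a_k=1  p_k/q_k = 106/5
k=3  a_k=2  p_k/q_k = 297/14
k=4  a_k=4  p_k/q_k = 1294/61
k=5  a_k=2  p_k/q_k = 2885/136
k=6  a_k=1  p_k/q_k = 4179/197
k=7  a_k=4  p_k/q_k = 19601/924
(x₁, y₁) = (19601, 924);  19601² − 450·924² = 1 ✓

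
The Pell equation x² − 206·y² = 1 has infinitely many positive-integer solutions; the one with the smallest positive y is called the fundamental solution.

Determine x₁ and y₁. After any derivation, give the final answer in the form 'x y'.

√206 = [14; 2,1,5,14,5,1,2,28, …], period ℓ=8 (even) → k=7
a_0=14:  p_0=14·1+0=14,  q_0=14·0+1=1
a_1=2:  p_1=2·14+1=29,  q_1=2·1+0=2
…
a_6=1:  p_6=1·17539+3459=20998,  q_6=1·1222+241=1463
a_7=2:  p_7=2·20998+17539=59535,  q_7=2·1463+1222=4148
(x₁, y₁) = (59535, 4148);  59535² − 206·4148² = 1 ✓

59535 4148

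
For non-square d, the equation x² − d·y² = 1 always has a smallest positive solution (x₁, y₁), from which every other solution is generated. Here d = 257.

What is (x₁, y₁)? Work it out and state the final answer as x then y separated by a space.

√257 → a₀=16, period (32); ℓ=1 odd so k=1
k=0  a_k=16  p_k/q_k = 16/1
k=1  a_k=32  p_k/q_k = 513/32
(x₁, y₁) = (513, 32);  513² − 257·32² = 1 ✓

513 32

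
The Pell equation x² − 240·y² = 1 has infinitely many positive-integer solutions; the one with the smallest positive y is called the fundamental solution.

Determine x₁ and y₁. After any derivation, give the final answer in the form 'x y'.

√240 → a₀=15, period (2,30); ℓ=2 even so k=1
i=0: a=15 ⇒ p=15, q=1
i=1: a=2 ⇒ p=31, q=2
→ (31, 2).  Check: 31²=961, 240·2²=960, difference 1.

31 2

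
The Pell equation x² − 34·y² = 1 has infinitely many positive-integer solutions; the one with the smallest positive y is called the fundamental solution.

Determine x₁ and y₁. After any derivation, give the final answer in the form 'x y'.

35 6

√34 → a₀=5, period (1,4,1,10); ℓ=4 even so k=3
step 0: (5, 1)  from 5·(1,0) + (0,1)
step 1: (6, 1)  from 1·(5,1) + (1,0)
step 2: (29, 5)  from 4·(6,1) + (5,1)
step 3: (35, 6)  from 1·(29,5) + (6,1)
(x₁, y₁) = (35, 6);  35² − 34·6² = 1 ✓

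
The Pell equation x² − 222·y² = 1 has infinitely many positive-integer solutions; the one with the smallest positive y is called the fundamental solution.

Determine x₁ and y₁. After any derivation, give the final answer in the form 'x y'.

d=222: √d = [14; 1,8,1,28] (ℓ=4, even), read p_3/q_3
a_0=14:  p_0=14·1+0=14,  q_0=14·0+1=1
…
a_2=8:  p_2=8·15+14=134,  q_2=8·1+1=9
a_3=1:  p_3=1·134+15=149,  q_3=1·9+1=10
fundamental: x₁=149, y₁=10  (since 22201 − 222·100 = 1)

149 10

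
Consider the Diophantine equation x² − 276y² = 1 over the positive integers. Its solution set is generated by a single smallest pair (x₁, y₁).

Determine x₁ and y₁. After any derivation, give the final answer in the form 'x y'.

7775 468

d=276: √d = [16; 1,1,1,1,2,2,2,1,1,1,1,32] (ℓ=12, even), read p_11/q_11
a_0=16:  p_0=16·1+0=16,  q_0=16·0+1=1
a_1=1:  p_1=1·16+1=17,  q_1=1·1+0=1
a_2=1:  p_2=1·17+16=33,  q_2=1·1+1=2
a_3=1:  p_3=1·33+17=50,  q_3=1·2+1=3
a_4=1:  p_4=1·50+33=83,  q_4=1·3+2=5
…
a_9=1:  p_9=1·1761+1246=3007,  q_9=1·106+75=181
a_10=1:  p_10=1·3007+1761=4768,  q_10=1·181+106=287
a_11=1:  p_11=1·4768+3007=7775,  q_11=1·287+181=468
fundamental: x₁=7775, y₁=468  (since 60450625 − 276·219024 = 1)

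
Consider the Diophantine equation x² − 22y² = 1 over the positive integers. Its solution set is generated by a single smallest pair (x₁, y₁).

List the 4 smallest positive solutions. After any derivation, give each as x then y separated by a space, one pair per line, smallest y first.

√22 = [4; 1,2,4,2,1,8, …], period ℓ=6 (even) → k=5
a_0=4:  p_0=4·1+0=4,  q_0=4·0+1=1
…
a_2=2:  p_2=2·5+4=14,  q_2=2·1+1=3
a_3=4:  p_3=4·14+5=61,  q_3=4·3+1=13
a_4=2:  p_4=2·61+14=136,  q_4=2·13+3=29
a_5=1:  p_5=1·136+61=197,  q_5=1·29+13=42
→ (197, 42).  Check: 197²=38809, 22·42²=38808, difference 1.
k=2:  x_2 = 197·197+22·42·42 = 77617,  y_2 = 197·42+42·197 = 16548
k=3:  x_3 = 197·77617+22·42·16548 = 30580901,  y_3 = 197·16548+42·77617 = 6519870
k=4:  x_4 = 197·30580901+22·42·6519870 = 12048797377,  y_4 = 197·6519870+42·30580901 = 2568812232

197 42
77617 16548
30580901 6519870
12048797377 2568812232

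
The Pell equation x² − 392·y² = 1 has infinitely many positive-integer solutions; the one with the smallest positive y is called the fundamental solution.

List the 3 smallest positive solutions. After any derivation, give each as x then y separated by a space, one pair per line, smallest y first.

[19; 1,3,1,38] for √392; ℓ=4 ⇒ convergent index 3
a_0=19:  p_0=19·1+0=19,  q_0=19·0+1=1
a_1=1:  p_1=1·19+1=20,  q_1=1·1+0=1
a_2=3:  p_2=3·20+19=79,  q_2=3·1+1=4
a_3=1:  p_3=1·79+20=99,  q_3=1·4+1=5
fundamental: x₁=99, y₁=5  (since 9801 − 392·25 = 1)
n=2: (99,5)∘(99,5) = (99·99+392·5·5, 99·5+5·99) = (19601,990)
n=3: (19601,990)∘(99,5) = (99·19601+392·5·990, 99·990+5·19601) = (3880899,196015)

99 5
19601 990
3880899 196015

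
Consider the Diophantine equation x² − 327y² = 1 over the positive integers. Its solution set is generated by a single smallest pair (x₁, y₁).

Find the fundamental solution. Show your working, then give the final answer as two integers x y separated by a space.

217 12

d=327: √d = [18; 12,36] (ℓ=2, even), read p_1/q_1
i=0: a=18 ⇒ p=18, q=1
i=1: a=12 ⇒ p=217, q=12
→ (217, 12).  Check: 217²=47089, 327·12²=47088, difference 1.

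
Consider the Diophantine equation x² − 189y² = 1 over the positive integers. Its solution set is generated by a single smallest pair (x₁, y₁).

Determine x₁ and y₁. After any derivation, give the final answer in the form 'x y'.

[13; 1,2,1,26] for √189; ℓ=4 ⇒ convergent index 3
step 0: (13, 1)  from 13·(1,0) + (0,1)
step 1: (14, 1)  from 1·(13,1) + (1,0)
step 2: (41, 3)  from 2·(14,1) + (13,1)
step 3: (55, 4)  from 1·(41,3) + (14,1)
fundamental: x₁=55, y₁=4  (since 3025 − 189·16 = 1)

55 4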